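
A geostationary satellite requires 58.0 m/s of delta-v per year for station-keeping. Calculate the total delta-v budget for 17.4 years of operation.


dV = rate * years = 58.0 * 17.4
dV = 1009.2000 m/s

1009.2000 m/s


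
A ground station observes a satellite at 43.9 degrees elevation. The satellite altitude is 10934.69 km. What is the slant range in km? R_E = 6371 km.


h = 10934.69 km, el = 43.9 deg
d = -R_E*sin(el) + sqrt((R_E*sin(el))^2 + 2*R_E*h + h^2)
d = -6371.0000*sin(0.7661995) + sqrt((6371.0000*0.6934018)^2 + 2*6371.0000*10934.69 + 10934.69^2)
d = 12268.0498 km

12268.0498 km


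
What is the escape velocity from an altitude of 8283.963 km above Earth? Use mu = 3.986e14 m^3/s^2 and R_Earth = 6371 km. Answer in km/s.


r = 6371.0 + 8283.963 = 14654.9630 km = 1.4654963e+07 m
v_esc = sqrt(2*mu/r) = sqrt(2*3.986e14 / 1.4654963e+07)
v_esc = 7375.4969 m/s = 7.3755 km/s

7.3755 km/s


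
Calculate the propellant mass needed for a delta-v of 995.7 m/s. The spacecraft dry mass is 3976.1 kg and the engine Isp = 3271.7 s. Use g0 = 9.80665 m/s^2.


ve = Isp * g0 = 3271.7 * 9.80665 = 32084.416805 m/s
mass ratio = exp(dv/ve) = exp(995.7/32084.416805) = 1.03152032
m_prop = m_dry * (mr - 1) = 3976.1 * (1.03152032 - 1)
m_prop = 125.3280 kg

125.3280 kg


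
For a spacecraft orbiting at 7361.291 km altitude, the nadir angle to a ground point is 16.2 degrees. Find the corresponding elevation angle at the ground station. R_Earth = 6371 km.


r = R_E + alt = 13732.2910 km
Law of sines in the satellite / Earth-center / ground-point triangle:
  sin(nadir)/R_E = sin(90 + el)/r  =>  cos(el) = (r/R_E)*sin(nadir)
cos(el) = (13732.2910 / 6371.0000) * sin(16.2 deg) = 0.6013478
el = arccos(0.6013478) = 53.0335 deg
(Earth-central angle = 90 - nadir - el = 20.7665 deg)

53.0335 degrees


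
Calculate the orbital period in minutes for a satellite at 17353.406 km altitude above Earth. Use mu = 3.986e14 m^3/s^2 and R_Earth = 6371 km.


r = 23724.4060 km = 2.3724406e+07 m
T = 2*pi*sqrt(r^3/mu) = 2*pi*sqrt(1.3353221e+22 / 3.986e14)
T = 36366.7292 s = 606.1122 min

606.1122 minutes


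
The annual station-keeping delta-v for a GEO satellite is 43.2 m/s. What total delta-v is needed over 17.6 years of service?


dV = rate * years = 43.2 * 17.6
dV = 760.3200 m/s

760.3200 m/s


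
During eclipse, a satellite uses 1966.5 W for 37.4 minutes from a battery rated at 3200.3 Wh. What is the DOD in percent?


E_used = P * t / 60 = 1966.5 * 37.4 / 60 = 1225.7850 Wh
DOD = E_used / E_total * 100 = 1225.7850 / 3200.3 * 100
DOD = 38.3022 %

38.3022 %


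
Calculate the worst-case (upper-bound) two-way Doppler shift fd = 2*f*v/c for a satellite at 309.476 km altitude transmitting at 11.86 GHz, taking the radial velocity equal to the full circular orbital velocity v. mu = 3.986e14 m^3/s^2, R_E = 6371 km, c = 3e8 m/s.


r = 6.680476e+06 m
v = sqrt(mu/r) = 7724.4033 m/s (worst-case radial velocity)
f = 11.86 GHz = 1.186e+10 Hz
fd = 2*f*v/c = 2*1.186e+10*7724.4033/3.0e+08
fd = 610742.8243 Hz

610742.8243 Hz


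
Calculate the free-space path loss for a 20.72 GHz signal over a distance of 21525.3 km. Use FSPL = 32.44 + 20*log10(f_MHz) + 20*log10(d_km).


f = 20.72 GHz = 20720.0000 MHz
d = 21525.3 km
FSPL = 32.44 + 20*log10(20720.0000) + 20*log10(21525.3)
FSPL = 32.44 + 86.3278 + 86.6590
FSPL = 205.4268 dB

205.4268 dB


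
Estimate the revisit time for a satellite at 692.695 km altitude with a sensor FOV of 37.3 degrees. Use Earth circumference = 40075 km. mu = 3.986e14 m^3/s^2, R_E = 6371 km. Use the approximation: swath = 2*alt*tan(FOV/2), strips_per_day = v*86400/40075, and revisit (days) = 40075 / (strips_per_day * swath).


swath = 2*692.695*tan(0.3255039) = 467.5815 km
v = sqrt(mu/r) = 7511.9498 m/s = 7.5119 km/s
strips/day = v*86400/40075 = 7.5119*86400/40075 = 16.1954
coverage/day = strips * swath = 16.1954 * 467.5815 = 7572.6913 km
revisit = 40075 / 7572.6913 = 5.2920 days

5.2920 days


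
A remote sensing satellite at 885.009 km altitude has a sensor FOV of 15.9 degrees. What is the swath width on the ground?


FOV = 15.9 deg = 0.2775074 rad
swath = 2 * alt * tan(FOV/2) = 2 * 885.009 * tan(0.1387537)
swath = 2 * 885.009 * 0.139651
swath = 247.1849 km

247.1849 km


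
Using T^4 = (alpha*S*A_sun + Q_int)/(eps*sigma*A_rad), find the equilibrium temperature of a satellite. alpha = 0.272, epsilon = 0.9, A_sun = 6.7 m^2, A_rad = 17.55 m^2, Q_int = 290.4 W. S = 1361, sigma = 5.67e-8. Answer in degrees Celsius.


Numerator = alpha*S*A_sun + Q_int = 0.272*1361*6.7 + 290.4 = 2770.6864 W
Denominator = eps*sigma*A_rad = 0.9*5.67e-8*17.55 = 8.955765e-07 W/K^4
T^4 = 3.0937462e+09 K^4
T = 235.8420 K = -37.3080 C

-37.3080 degrees Celsius


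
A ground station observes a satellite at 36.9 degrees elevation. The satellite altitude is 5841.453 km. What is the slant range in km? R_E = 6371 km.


h = 5841.453 km, el = 36.9 deg
d = -R_E*sin(el) + sqrt((R_E*sin(el))^2 + 2*R_E*h + h^2)
d = -6371.0000*sin(0.6440265) + sqrt((6371.0000*0.6004202)^2 + 2*6371.0000*5841.453 + 5841.453^2)
d = 7273.6918 km

7273.6918 km


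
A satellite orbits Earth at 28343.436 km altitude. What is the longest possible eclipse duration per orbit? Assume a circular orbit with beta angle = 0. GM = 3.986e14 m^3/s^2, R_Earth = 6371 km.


r = 34714.4360 km
T = 1072.8158 min
Eclipse fraction = arcsin(R_E/r)/pi = arcsin(6371.0000/34714.4360)/pi
= arcsin(0.183526)/pi = 0.05875114
Eclipse duration = 0.05875114 * 1072.8158 = 63.0291 min

63.0291 minutes


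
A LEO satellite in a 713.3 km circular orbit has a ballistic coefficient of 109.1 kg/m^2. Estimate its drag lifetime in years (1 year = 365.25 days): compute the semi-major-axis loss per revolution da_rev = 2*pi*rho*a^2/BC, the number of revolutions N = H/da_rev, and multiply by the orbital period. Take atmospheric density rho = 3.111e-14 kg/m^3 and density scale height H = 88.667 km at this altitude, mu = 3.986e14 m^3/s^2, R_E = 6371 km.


a = R_E + alt = 7084.3000 km = 7.0843e+06 m
da_rev = 2*pi*rho*a^2/BC = 2*pi*3.111e-14*(7.0843e+06)^2/109.1 = 0.0899184924 m per revolution
N = H/da_rev = 88667.0000 m / 0.0899184924 m = 986081.9237 revolutions
P = 2*pi*sqrt(a^3/mu) = 5934.1243 s
lifetime = N*P = 986081.9237 * 5934.1243 = 5.8515327e+09 s = 67726.0727 days
years = 67726.0727 / 365.25 = 185.4239 years

185.4239 years


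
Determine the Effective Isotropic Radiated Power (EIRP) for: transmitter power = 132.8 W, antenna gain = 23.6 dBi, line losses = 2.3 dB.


Pt = 132.8 W = 21.2320 dBW
EIRP = Pt_dBW + Gt - losses = 21.2320 + 23.6 - 2.3 = 42.5320 dBW

42.5320 dBW


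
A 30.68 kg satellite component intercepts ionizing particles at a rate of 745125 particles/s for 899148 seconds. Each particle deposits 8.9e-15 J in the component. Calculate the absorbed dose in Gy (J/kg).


Total energy deposited = rate * time * E_per
  = 745125 * 899148 * 8.9e-15 = 0.005962801 J
Dose = E_total / mass = 0.005962801 / 30.68
Dose = 1.9435466e-04 Gy

1.9435e-04 Gy


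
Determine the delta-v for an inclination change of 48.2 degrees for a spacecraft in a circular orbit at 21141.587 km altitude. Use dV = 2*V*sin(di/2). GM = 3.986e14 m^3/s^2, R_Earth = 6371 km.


r = 27512.5870 km = 2.7512587e+07 m
V = sqrt(mu/r) = 3806.2993 m/s
di = 48.2 deg = 0.8412487 rad
dV = 2*V*sin(di/2) = 2*3806.2993*sin(0.4206243)
dV = 3108.4559 m/s = 3.1085 km/s

3.1085 km/s


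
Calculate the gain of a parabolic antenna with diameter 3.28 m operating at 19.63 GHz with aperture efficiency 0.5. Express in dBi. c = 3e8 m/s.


lambda = c/f = 3e8 / 1.963e+10 = 0.01528273 m
G = eta*(pi*D/lambda)^2 = 0.5*(pi*3.28/0.01528273)^2
G = 227308.4219 (linear)
G = 10*log10(227308.4219) = 53.5662 dBi

53.5662 dBi


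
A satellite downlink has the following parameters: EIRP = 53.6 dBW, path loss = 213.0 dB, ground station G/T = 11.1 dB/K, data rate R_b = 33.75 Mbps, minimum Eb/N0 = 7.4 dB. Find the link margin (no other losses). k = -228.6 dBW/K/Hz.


C/N0 = EIRP - FSPL + G/T - k = 53.6 - 213.0 + 11.1 - (-228.6)
C/N0 = 80.3000 dB-Hz
R_b = 33.75 Mbps = 3.375e+07 bps -> 10*log10(R_b) = 75.2827 dB-Hz
Eb/N0 = C/N0 - 10*log10(R_b) = 80.3000 - 75.2827 = 5.0173 dB
Margin = Eb/N0 - Eb/N0_req = 5.0173 - 7.4 = -2.3827 dB (negative margin: link does not close)

-2.3827 dB


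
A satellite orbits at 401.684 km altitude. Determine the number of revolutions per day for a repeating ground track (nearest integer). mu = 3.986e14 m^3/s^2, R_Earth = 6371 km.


r = 6.772684e+06 m
T = 2*pi*sqrt(r^3/mu) = 5546.9269 s = 92.4488 min
revs/day = 1440 / 92.4488 = 15.5762
Rounded: 16 revolutions per day

16 revolutions per day


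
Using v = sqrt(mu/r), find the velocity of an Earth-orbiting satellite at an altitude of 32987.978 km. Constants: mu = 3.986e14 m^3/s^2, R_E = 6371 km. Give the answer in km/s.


r = R_E + alt = 6371.0 + 32987.978 = 39358.9780 km = 3.9358978e+07 m
v = sqrt(mu/r) = sqrt(3.986e14 / 3.9358978e+07) = 3182.3412 m/s = 3.1823 km/s

3.1823 km/s


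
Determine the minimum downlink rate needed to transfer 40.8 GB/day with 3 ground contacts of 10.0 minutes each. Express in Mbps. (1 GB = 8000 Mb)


total contact time = 3 * 10.0 * 60 = 1800.0000 s
data = 40.8 GB = 326400.0000 Mb
rate = 326400.0000 / 1800.0000 = 181.3333 Mbps

181.3333 Mbps


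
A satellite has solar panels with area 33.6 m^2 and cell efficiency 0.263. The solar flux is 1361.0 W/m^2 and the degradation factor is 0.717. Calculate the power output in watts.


P = area * eta * S * degradation
P = 33.6 * 0.263 * 1361.0 * 0.717
P = 8623.2764 W

8623.2764 W


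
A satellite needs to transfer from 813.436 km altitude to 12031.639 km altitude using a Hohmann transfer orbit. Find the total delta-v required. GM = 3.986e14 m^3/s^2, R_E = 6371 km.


r1 = 7184.4360 km = 7.184436e+06 m
r2 = 18402.6390 km = 1.8402639e+07 m
dv1 = sqrt(mu/r1)*(sqrt(2*r2/(r1+r2)) - 1) = 1484.8455 m/s
dv2 = sqrt(mu/r2)*(1 - sqrt(2*r1/(r1+r2))) = 1166.4001 m/s
total dv = |dv1| + |dv2| = 1484.8455 + 1166.4001 = 2651.2456 m/s = 2.6512 km/s

2.6512 km/s


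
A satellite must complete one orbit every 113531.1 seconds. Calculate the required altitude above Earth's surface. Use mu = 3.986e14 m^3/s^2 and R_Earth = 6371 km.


T = 113531.1 s
r = (mu*T^2/(4*pi^2))^(1/3) = (3.986e14 * 113531.1^2 / (4*pi^2))^(1/3)
r = 5.067601e+07 m = 50676.0104 km
alt = r - R_E = 50676.0104 - 6371 = 44305.0104 km

44305.0104 km


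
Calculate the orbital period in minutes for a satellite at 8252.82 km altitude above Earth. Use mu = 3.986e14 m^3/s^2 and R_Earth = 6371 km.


r = 14623.8200 km = 1.462382e+07 m
T = 2*pi*sqrt(r^3/mu) = 2*pi*sqrt(3.1273933e+21 / 3.986e14)
T = 17599.5868 s = 293.3264 min

293.3264 minutes


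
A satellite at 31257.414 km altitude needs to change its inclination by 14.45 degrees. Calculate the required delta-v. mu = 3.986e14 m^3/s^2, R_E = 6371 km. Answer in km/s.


r = 37628.4140 km = 3.7628414e+07 m
V = sqrt(mu/r) = 3254.6979 m/s
di = 14.45 deg = 0.2522001 rad
dV = 2*V*sin(di/2) = 2*3254.6979*sin(0.1261)
dV = 818.6614 m/s = 0.8186614 km/s

0.8187 km/s


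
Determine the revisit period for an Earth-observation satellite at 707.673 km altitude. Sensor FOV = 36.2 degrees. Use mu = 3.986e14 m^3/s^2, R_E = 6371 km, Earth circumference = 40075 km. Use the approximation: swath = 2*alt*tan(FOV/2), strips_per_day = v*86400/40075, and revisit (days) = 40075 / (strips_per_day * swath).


swath = 2*707.673*tan(0.3159046) = 462.6064 km
v = sqrt(mu/r) = 7503.9982 m/s = 7.5040 km/s
strips/day = v*86400/40075 = 7.5040*86400/40075 = 16.1783
coverage/day = strips * swath = 16.1783 * 462.6064 = 7484.1856 km
revisit = 40075 / 7484.1856 = 5.3546 days

5.3546 days


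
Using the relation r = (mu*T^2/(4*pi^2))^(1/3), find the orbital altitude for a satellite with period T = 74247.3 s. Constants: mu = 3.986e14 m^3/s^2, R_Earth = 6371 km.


T = 74247.3 s
r = (mu*T^2/(4*pi^2))^(1/3) = (3.986e14 * 74247.3^2 / (4*pi^2))^(1/3)
r = 3.8180912e+07 m = 38180.9118 km
alt = r - R_E = 38180.9118 - 6371 = 31809.9118 km

31809.9118 km


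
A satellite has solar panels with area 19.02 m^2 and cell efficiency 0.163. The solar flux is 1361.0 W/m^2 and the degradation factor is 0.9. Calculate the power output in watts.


P = area * eta * S * degradation
P = 19.02 * 0.163 * 1361.0 * 0.9
P = 3797.5085 W

3797.5085 W


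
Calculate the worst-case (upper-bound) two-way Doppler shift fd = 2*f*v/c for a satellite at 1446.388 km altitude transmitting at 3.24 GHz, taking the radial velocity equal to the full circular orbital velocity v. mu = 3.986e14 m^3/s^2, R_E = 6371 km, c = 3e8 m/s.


r = 7.817388e+06 m
v = sqrt(mu/r) = 7140.6511 m/s (worst-case radial velocity)
f = 3.24 GHz = 3.24e+09 Hz
fd = 2*f*v/c = 2*3.24e+09*7140.6511/3.0e+08
fd = 154238.0637 Hz

154238.0637 Hz


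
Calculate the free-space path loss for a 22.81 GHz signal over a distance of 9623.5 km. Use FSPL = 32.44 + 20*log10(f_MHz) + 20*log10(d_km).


f = 22.81 GHz = 22810.0000 MHz
d = 9623.5 km
FSPL = 32.44 + 20*log10(22810.0000) + 20*log10(9623.5)
FSPL = 32.44 + 87.1625 + 79.6667
FSPL = 199.2692 dB

199.2692 dB


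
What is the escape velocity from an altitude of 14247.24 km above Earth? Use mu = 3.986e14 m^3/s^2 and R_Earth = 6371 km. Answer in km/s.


r = 6371.0 + 14247.24 = 20618.2400 km = 2.061824e+07 m
v_esc = sqrt(2*mu/r) = sqrt(2*3.986e14 / 2.061824e+07)
v_esc = 6218.1021 m/s = 6.2181 km/s

6.2181 km/s


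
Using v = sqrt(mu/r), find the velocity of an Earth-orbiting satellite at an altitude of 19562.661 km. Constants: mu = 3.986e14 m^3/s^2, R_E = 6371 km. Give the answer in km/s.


r = R_E + alt = 6371.0 + 19562.661 = 25933.6610 km = 2.5933661e+07 m
v = sqrt(mu/r) = sqrt(3.986e14 / 2.5933661e+07) = 3920.4573 m/s = 3.9205 km/s

3.9205 km/s


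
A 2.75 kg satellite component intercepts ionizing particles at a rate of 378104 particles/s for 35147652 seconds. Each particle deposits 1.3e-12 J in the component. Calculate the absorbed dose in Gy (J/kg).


Total energy deposited = rate * time * E_per
  = 378104 * 35147652 * 1.3e-12 = 17.2763 J
Dose = E_total / mass = 17.2763 / 2.75
Dose = 6.2823 Gy

6.2823 Gy


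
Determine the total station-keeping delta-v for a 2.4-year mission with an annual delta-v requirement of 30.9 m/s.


dV = rate * years = 30.9 * 2.4
dV = 74.1600 m/s

74.1600 m/s


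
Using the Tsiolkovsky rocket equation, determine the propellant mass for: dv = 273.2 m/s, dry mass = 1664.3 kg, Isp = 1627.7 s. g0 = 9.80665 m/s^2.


ve = Isp * g0 = 1627.7 * 9.80665 = 15962.284205 m/s
mass ratio = exp(dv/ve) = exp(273.2/15962.284205) = 1.01726265
m_prop = m_dry * (mr - 1) = 1664.3 * (1.01726265 - 1)
m_prop = 28.7302 kg

28.7302 kg


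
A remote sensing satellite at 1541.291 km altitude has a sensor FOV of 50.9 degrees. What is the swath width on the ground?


FOV = 50.9 deg = 0.8883726 rad
swath = 2 * alt * tan(FOV/2) = 2 * 1541.291 * tan(0.4441863)
swath = 2 * 1541.291 * 0.4759048
swath = 1467.0155 km

1467.0155 km


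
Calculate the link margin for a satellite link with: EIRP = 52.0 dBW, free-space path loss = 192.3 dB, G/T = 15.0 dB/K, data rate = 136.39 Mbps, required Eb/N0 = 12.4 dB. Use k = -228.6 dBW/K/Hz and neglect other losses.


C/N0 = EIRP - FSPL + G/T - k = 52.0 - 192.3 + 15.0 - (-228.6)
C/N0 = 103.3000 dB-Hz
R_b = 136.39 Mbps = 1.3639e+08 bps -> 10*log10(R_b) = 81.3478 dB-Hz
Eb/N0 = C/N0 - 10*log10(R_b) = 103.3000 - 81.3478 = 21.9522 dB
Margin = Eb/N0 - Eb/N0_req = 21.9522 - 12.4 = 9.5522 dB (link closes)

9.5522 dB


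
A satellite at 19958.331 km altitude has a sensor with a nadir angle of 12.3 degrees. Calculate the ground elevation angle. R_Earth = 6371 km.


r = R_E + alt = 26329.3310 km
Law of sines in the satellite / Earth-center / ground-point triangle:
  sin(nadir)/R_E = sin(90 + el)/r  =>  cos(el) = (r/R_E)*sin(nadir)
cos(el) = (26329.3310 / 6371.0000) * sin(12.3 deg) = 0.8803873
el = arccos(0.8803873) = 28.3109 deg
(Earth-central angle = 90 - nadir - el = 49.3891 deg)

28.3109 degrees


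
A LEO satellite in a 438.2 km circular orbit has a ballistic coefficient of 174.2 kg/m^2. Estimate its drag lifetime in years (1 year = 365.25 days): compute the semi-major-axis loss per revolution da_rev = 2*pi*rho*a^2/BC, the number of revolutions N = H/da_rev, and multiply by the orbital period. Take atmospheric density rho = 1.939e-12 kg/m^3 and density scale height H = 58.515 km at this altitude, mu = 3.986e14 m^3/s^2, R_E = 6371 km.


a = R_E + alt = 6809.2000 km = 6.8092e+06 m
da_rev = 2*pi*rho*a^2/BC = 2*pi*1.939e-12*(6.8092e+06)^2/174.2 = 3.242662 m per revolution
N = H/da_rev = 58515.0000 m / 3.242662 m = 18045.3580 revolutions
P = 2*pi*sqrt(a^3/mu) = 5591.8480 s
lifetime = N*P = 18045.3580 * 5591.8480 = 1.009069e+08 s = 1167.9039 days
years = 1167.9039 / 365.25 = 3.1975 years

3.1975 years


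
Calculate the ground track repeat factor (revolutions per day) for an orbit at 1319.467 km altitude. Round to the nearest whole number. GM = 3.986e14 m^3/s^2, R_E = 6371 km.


r = 7.690467e+06 m
T = 2*pi*sqrt(r^3/mu) = 6711.8198 s = 111.8637 min
revs/day = 1440 / 111.8637 = 12.8728
Rounded: 13 revolutions per day

13 revolutions per day


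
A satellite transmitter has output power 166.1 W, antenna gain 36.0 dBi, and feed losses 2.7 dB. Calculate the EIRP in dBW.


Pt = 166.1 W = 22.2037 dBW
EIRP = Pt_dBW + Gt - losses = 22.2037 + 36.0 - 2.7 = 55.5037 dBW

55.5037 dBW


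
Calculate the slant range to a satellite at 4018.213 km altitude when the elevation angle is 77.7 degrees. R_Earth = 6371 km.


h = 4018.213 km, el = 77.7 deg
d = -R_E*sin(el) + sqrt((R_E*sin(el))^2 + 2*R_E*h + h^2)
d = -6371.0000*sin(1.3561) + sqrt((6371.0000*0.9770456)^2 + 2*6371.0000*4018.213 + 4018.213^2)
d = 4075.4227 km

4075.4227 km


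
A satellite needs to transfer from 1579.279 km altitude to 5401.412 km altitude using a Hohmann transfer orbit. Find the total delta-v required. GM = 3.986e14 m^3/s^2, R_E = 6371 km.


r1 = 7950.2790 km = 7.950279e+06 m
r2 = 11772.4120 km = 1.1772412e+07 m
dv1 = sqrt(mu/r1)*(sqrt(2*r2/(r1+r2)) - 1) = 655.7361 m/s
dv2 = sqrt(mu/r2)*(1 - sqrt(2*r1/(r1+r2))) = 594.1615 m/s
total dv = |dv1| + |dv2| = 655.7361 + 594.1615 = 1249.8976 m/s = 1.2499 km/s

1.2499 km/s


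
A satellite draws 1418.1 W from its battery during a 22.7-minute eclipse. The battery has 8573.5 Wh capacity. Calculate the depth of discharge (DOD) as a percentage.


E_used = P * t / 60 = 1418.1 * 22.7 / 60 = 536.5145 Wh
DOD = E_used / E_total * 100 = 536.5145 / 8573.5 * 100
DOD = 6.2578 %

6.2578 %


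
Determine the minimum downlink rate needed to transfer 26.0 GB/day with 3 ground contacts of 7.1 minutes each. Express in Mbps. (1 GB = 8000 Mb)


total contact time = 3 * 7.1 * 60 = 1278.0000 s
data = 26.0 GB = 208000.0000 Mb
rate = 208000.0000 / 1278.0000 = 162.7543 Mbps

162.7543 Mbps


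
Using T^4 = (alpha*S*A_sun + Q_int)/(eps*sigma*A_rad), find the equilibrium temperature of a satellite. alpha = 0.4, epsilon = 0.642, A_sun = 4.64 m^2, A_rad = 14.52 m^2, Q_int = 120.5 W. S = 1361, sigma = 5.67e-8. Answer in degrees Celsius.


Numerator = alpha*S*A_sun + Q_int = 0.4*1361*4.64 + 120.5 = 2646.5160 W
Denominator = eps*sigma*A_rad = 0.642*5.67e-8*14.52 = 5.2854833e-07 W/K^4
T^4 = 5.007141e+09 K^4
T = 266.0097 K = -7.1403 C

-7.1403 degrees Celsius


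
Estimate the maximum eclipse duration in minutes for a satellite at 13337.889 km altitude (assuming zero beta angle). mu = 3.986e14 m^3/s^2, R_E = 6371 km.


r = 19708.8890 km
T = 458.9371 min
Eclipse fraction = arcsin(R_E/r)/pi = arcsin(6371.0000/19708.8890)/pi
= arcsin(0.3232552)/pi = 0.1047772
Eclipse duration = 0.1047772 * 458.9371 = 48.0862 min

48.0862 minutes


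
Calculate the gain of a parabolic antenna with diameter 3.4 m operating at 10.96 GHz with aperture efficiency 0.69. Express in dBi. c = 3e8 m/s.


lambda = c/f = 3e8 / 1.096e+10 = 0.02737226 m
G = eta*(pi*D/lambda)^2 = 0.69*(pi*3.4/0.02737226)^2
G = 105071.5815 (linear)
G = 10*log10(105071.5815) = 50.2149 dBi

50.2149 dBi


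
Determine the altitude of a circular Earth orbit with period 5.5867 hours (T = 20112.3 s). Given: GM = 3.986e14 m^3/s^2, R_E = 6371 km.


T = 20112.3 s
r = (mu*T^2/(4*pi^2))^(1/3) = (3.986e14 * 20112.3^2 / (4*pi^2))^(1/3)
r = 1.5984547e+07 m = 15984.5474 km
alt = r - R_E = 15984.5474 - 6371 = 9613.5474 km

9613.5474 km


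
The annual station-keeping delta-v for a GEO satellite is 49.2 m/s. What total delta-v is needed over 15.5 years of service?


dV = rate * years = 49.2 * 15.5
dV = 762.6000 m/s

762.6000 m/s


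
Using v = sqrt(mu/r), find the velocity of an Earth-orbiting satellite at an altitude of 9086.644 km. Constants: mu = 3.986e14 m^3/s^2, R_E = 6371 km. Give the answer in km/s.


r = R_E + alt = 6371.0 + 9086.644 = 15457.6440 km = 1.5457644e+07 m
v = sqrt(mu/r) = sqrt(3.986e14 / 1.5457644e+07) = 5078.0503 m/s = 5.0781 km/s

5.0781 km/s


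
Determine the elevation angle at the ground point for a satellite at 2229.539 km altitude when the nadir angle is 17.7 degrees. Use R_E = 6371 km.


r = R_E + alt = 8600.5390 km
Law of sines in the satellite / Earth-center / ground-point triangle:
  sin(nadir)/R_E = sin(90 + el)/r  =>  cos(el) = (r/R_E)*sin(nadir)
cos(el) = (8600.5390 / 6371.0000) * sin(17.7 deg) = 0.4104298
el = arccos(0.4104298) = 65.7682 deg
(Earth-central angle = 90 - nadir - el = 6.5318 deg)

65.7682 degrees


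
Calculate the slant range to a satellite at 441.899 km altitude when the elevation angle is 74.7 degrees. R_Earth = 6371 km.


h = 441.899 km, el = 74.7 deg
d = -R_E*sin(el) + sqrt((R_E*sin(el))^2 + 2*R_E*h + h^2)
d = -6371.0000*sin(1.3038) + sqrt((6371.0000*0.9645574)^2 + 2*6371.0000*441.899 + 441.899^2)
d = 457.0299 km

457.0299 km


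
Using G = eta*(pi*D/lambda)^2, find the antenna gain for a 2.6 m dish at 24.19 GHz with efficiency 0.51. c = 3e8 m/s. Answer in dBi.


lambda = c/f = 3e8 / 2.419e+10 = 0.01240182 m
G = eta*(pi*D/lambda)^2 = 0.51*(pi*2.6/0.01240182)^2
G = 221230.9298 (linear)
G = 10*log10(221230.9298) = 53.4485 dBi

53.4485 dBi


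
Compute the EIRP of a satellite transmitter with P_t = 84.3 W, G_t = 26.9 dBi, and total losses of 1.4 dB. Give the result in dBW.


Pt = 84.3 W = 19.2583 dBW
EIRP = Pt_dBW + Gt - losses = 19.2583 + 26.9 - 1.4 = 44.7583 dBW

44.7583 dBW


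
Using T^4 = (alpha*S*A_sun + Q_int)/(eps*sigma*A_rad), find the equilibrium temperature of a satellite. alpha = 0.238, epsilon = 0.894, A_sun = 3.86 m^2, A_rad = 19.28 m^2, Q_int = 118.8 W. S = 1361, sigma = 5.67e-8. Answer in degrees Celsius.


Numerator = alpha*S*A_sun + Q_int = 0.238*1361*3.86 + 118.8 = 1369.1235 W
Denominator = eps*sigma*A_rad = 0.894*5.67e-8*19.28 = 9.7729934e-07 W/K^4
T^4 = 1.4009254e+09 K^4
T = 193.4656 K = -79.6844 C

-79.6844 degrees Celsius


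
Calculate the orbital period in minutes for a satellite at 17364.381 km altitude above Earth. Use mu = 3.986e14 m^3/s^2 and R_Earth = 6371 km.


r = 23735.3810 km = 2.3735381e+07 m
T = 2*pi*sqrt(r^3/mu) = 2*pi*sqrt(1.3371762e+22 / 3.986e14)
T = 36391.9672 s = 606.5328 min

606.5328 minutes


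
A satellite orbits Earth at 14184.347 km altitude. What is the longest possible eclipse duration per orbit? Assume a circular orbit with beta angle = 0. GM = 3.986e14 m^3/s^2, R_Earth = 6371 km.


r = 20555.3470 km
T = 488.8180 min
Eclipse fraction = arcsin(R_E/r)/pi = arcsin(6371.0000/20555.3470)/pi
= arcsin(0.3099437)/pi = 0.1003102
Eclipse duration = 0.1003102 * 488.8180 = 49.0334 min

49.0334 minutes


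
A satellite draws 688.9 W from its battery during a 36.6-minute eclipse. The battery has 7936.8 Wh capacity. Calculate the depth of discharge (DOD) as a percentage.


E_used = P * t / 60 = 688.9 * 36.6 / 60 = 420.2290 Wh
DOD = E_used / E_total * 100 = 420.2290 / 7936.8 * 100
DOD = 5.2947 %

5.2947 %


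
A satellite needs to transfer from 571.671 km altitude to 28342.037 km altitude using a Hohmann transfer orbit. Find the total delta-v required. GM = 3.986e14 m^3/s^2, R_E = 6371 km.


r1 = 6942.6710 km = 6.942671e+06 m
r2 = 34713.0370 km = 3.4713037e+07 m
dv1 = sqrt(mu/r1)*(sqrt(2*r2/(r1+r2)) - 1) = 2204.8984 m/s
dv2 = sqrt(mu/r2)*(1 - sqrt(2*r1/(r1+r2))) = 1432.1901 m/s
total dv = |dv1| + |dv2| = 2204.8984 + 1432.1901 = 3637.0885 m/s = 3.6371 km/s

3.6371 km/s


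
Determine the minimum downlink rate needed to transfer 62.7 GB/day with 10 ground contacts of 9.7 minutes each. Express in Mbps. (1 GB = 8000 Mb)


total contact time = 10 * 9.7 * 60 = 5820.0000 s
data = 62.7 GB = 501600.0000 Mb
rate = 501600.0000 / 5820.0000 = 86.1856 Mbps

86.1856 Mbps


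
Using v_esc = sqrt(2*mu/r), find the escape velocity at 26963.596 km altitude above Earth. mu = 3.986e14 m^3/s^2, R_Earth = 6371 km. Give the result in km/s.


r = 6371.0 + 26963.596 = 33334.5960 km = 3.3334596e+07 m
v_esc = sqrt(2*mu/r) = sqrt(2*3.986e14 / 3.3334596e+07)
v_esc = 4890.3061 m/s = 4.8903 km/s

4.8903 km/s


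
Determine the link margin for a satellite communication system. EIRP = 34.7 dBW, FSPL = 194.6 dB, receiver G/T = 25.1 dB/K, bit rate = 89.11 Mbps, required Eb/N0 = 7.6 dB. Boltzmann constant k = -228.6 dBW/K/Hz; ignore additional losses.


C/N0 = EIRP - FSPL + G/T - k = 34.7 - 194.6 + 25.1 - (-228.6)
C/N0 = 93.8000 dB-Hz
R_b = 89.11 Mbps = 8.911e+07 bps -> 10*log10(R_b) = 79.4993 dB-Hz
Eb/N0 = C/N0 - 10*log10(R_b) = 93.8000 - 79.4993 = 14.3007 dB
Margin = Eb/N0 - Eb/N0_req = 14.3007 - 7.6 = 6.7007 dB (link closes)

6.7007 dB


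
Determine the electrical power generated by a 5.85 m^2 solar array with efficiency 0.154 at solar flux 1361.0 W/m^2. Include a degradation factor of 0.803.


P = area * eta * S * degradation
P = 5.85 * 0.154 * 1361.0 * 0.803
P = 984.5783 W

984.5783 W


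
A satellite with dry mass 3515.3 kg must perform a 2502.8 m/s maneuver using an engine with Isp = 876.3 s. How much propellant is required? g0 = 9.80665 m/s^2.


ve = Isp * g0 = 876.3 * 9.80665 = 8593.567395 m/s
mass ratio = exp(dv/ve) = exp(2502.8/8593.567395) = 1.33808715
m_prop = m_dry * (mr - 1) = 3515.3 * (1.33808715 - 1)
m_prop = 1188.4778 kg

1188.4778 kg


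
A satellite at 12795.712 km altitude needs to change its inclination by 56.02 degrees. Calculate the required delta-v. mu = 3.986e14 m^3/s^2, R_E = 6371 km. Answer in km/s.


r = 19166.7120 km = 1.9166712e+07 m
V = sqrt(mu/r) = 4560.3150 m/s
di = 56.02 deg = 0.9777334 rad
dV = 2*V*sin(di/2) = 2*4560.3150*sin(0.4888667)
dV = 4283.2818 m/s = 4.2833 km/s

4.2833 km/s


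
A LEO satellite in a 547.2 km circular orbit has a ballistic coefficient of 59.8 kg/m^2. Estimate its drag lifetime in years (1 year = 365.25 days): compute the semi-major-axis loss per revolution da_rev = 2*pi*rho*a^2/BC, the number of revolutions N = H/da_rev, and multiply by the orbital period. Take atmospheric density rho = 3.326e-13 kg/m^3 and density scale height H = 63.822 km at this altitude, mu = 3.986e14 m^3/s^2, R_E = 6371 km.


a = R_E + alt = 6918.2000 km = 6.9182e+06 m
da_rev = 2*pi*rho*a^2/BC = 2*pi*3.326e-13*(6.9182e+06)^2/59.8 = 1.672581 m per revolution
N = H/da_rev = 63822.0000 m / 1.672581 m = 38157.7936 revolutions
P = 2*pi*sqrt(a^3/mu) = 5726.6533 s
lifetime = N*P = 38157.7936 * 5726.6533 = 2.1851645e+08 s = 2529.1256 days
years = 2529.1256 / 365.25 = 6.9244 years

6.9244 years


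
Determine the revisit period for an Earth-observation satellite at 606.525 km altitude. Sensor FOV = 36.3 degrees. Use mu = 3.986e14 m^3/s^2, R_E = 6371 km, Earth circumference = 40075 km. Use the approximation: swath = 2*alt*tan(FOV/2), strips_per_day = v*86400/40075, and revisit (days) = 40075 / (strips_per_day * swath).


swath = 2*606.525*tan(0.3167773) = 397.6579 km
v = sqrt(mu/r) = 7558.1925 m/s = 7.5582 km/s
strips/day = v*86400/40075 = 7.5582*86400/40075 = 16.2951
coverage/day = strips * swath = 16.2951 * 397.6579 = 6479.8915 km
revisit = 40075 / 6479.8915 = 6.1845 days

6.1845 days


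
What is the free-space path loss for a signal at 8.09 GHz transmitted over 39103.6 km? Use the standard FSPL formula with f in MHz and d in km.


f = 8.09 GHz = 8090.0000 MHz
d = 39103.6 km
FSPL = 32.44 + 20*log10(8090.0000) + 20*log10(39103.6)
FSPL = 32.44 + 78.1590 + 91.8443
FSPL = 202.4433 dB

202.4433 dB


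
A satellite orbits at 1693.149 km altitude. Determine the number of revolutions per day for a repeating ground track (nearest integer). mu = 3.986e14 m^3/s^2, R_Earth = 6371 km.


r = 8.064149e+06 m
T = 2*pi*sqrt(r^3/mu) = 7206.9090 s = 120.1151 min
revs/day = 1440 / 120.1151 = 11.9885
Rounded: 12 revolutions per day

12 revolutions per day


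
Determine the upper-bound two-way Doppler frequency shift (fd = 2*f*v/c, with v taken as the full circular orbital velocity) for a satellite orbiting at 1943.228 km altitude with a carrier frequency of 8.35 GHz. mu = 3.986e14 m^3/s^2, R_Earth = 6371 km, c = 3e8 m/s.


r = 8.314228e+06 m
v = sqrt(mu/r) = 6924.0099 m/s (worst-case radial velocity)
f = 8.35 GHz = 8.35e+09 Hz
fd = 2*f*v/c = 2*8.35e+09*6924.0099/3.0e+08
fd = 385436.5529 Hz

385436.5529 Hz


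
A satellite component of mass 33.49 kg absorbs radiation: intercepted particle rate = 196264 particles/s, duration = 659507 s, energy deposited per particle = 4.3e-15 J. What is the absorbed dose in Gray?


Total energy deposited = rate * time * E_per
  = 196264 * 659507 * 4.3e-15 = 5.5658117e-04 J
Dose = E_total / mass = 5.5658117e-04 / 33.49
Dose = 1.6619324e-05 Gy

1.6619e-05 Gy


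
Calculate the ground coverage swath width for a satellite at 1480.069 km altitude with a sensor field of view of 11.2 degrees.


FOV = 11.2 deg = 0.1954769 rad
swath = 2 * alt * tan(FOV/2) = 2 * 1480.069 * tan(0.09773844)
swath = 2 * 1480.069 * 0.09805086
swath = 290.2441 km

290.2441 km


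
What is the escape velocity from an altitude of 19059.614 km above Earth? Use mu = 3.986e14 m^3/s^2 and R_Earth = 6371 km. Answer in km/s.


r = 6371.0 + 19059.614 = 25430.6140 km = 2.5430614e+07 m
v_esc = sqrt(2*mu/r) = sqrt(2*3.986e14 / 2.5430614e+07)
v_esc = 5598.9324 m/s = 5.5989 km/s

5.5989 km/s


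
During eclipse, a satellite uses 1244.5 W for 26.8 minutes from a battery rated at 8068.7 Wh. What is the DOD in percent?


E_used = P * t / 60 = 1244.5 * 26.8 / 60 = 555.8767 Wh
DOD = E_used / E_total * 100 = 555.8767 / 8068.7 * 100
DOD = 6.8893 %

6.8893 %


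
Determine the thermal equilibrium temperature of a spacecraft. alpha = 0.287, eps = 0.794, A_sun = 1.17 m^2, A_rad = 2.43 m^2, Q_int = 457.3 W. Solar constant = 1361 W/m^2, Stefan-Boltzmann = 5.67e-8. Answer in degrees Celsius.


Numerator = alpha*S*A_sun + Q_int = 0.287*1361*1.17 + 457.3 = 914.3102 W
Denominator = eps*sigma*A_rad = 0.794*5.67e-8*2.43 = 1.0939811e-07 W/K^4
T^4 = 8.3576412e+09 K^4
T = 302.3576 K = 29.2076 C

29.2076 degrees Celsius


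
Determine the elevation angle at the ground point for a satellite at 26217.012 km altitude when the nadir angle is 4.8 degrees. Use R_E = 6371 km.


r = R_E + alt = 32588.0120 km
Law of sines in the satellite / Earth-center / ground-point triangle:
  sin(nadir)/R_E = sin(90 + el)/r  =>  cos(el) = (r/R_E)*sin(nadir)
cos(el) = (32588.0120 / 6371.0000) * sin(4.8 deg) = 0.4280167
el = arccos(0.4280167) = 64.6582 deg
(Earth-central angle = 90 - nadir - el = 20.5418 deg)

64.6582 degrees


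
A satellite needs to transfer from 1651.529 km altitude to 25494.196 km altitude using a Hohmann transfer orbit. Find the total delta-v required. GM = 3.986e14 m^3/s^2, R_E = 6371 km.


r1 = 8022.5290 km = 8.022529e+06 m
r2 = 31865.1960 km = 3.1865196e+07 m
dv1 = sqrt(mu/r1)*(sqrt(2*r2/(r1+r2)) - 1) = 1861.0090 m/s
dv2 = sqrt(mu/r2)*(1 - sqrt(2*r1/(r1+r2))) = 1293.6330 m/s
total dv = |dv1| + |dv2| = 1861.0090 + 1293.6330 = 3154.6420 m/s = 3.1546 km/s

3.1546 km/s


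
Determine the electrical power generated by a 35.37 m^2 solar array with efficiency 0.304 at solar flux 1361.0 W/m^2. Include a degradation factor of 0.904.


P = area * eta * S * degradation
P = 35.37 * 0.304 * 1361.0 * 0.904
P = 13229.2493 W

13229.2493 W


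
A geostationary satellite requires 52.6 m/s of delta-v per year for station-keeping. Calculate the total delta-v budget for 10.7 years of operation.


dV = rate * years = 52.6 * 10.7
dV = 562.8200 m/s

562.8200 m/s


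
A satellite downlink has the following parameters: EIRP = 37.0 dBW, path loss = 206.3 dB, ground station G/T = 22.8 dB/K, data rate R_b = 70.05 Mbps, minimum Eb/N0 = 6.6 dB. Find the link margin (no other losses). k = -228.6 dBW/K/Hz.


C/N0 = EIRP - FSPL + G/T - k = 37.0 - 206.3 + 22.8 - (-228.6)
C/N0 = 82.1000 dB-Hz
R_b = 70.05 Mbps = 7.005e+07 bps -> 10*log10(R_b) = 78.4541 dB-Hz
Eb/N0 = C/N0 - 10*log10(R_b) = 82.1000 - 78.4541 = 3.6459 dB
Margin = Eb/N0 - Eb/N0_req = 3.6459 - 6.6 = -2.9541 dB (negative margin: link does not close)

-2.9541 dB


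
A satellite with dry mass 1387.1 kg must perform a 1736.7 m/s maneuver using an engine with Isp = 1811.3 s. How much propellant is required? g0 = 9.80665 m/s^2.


ve = Isp * g0 = 1811.3 * 9.80665 = 17762.785145 m/s
mass ratio = exp(dv/ve) = exp(1736.7/17762.785145) = 1.10271115
m_prop = m_dry * (mr - 1) = 1387.1 * (1.10271115 - 1)
m_prop = 142.4706 kg

142.4706 kg


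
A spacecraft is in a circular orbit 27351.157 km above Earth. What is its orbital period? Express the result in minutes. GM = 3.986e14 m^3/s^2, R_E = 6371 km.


r = 33722.1570 km = 3.3722157e+07 m
T = 2*pi*sqrt(r^3/mu) = 2*pi*sqrt(3.8348293e+22 / 3.986e14)
T = 61628.8750 s = 1027.1479 min

1027.1479 minutes


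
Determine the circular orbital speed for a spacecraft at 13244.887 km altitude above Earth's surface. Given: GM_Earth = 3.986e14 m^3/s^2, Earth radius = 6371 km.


r = R_E + alt = 6371.0 + 13244.887 = 19615.8870 km = 1.9615887e+07 m
v = sqrt(mu/r) = sqrt(3.986e14 / 1.9615887e+07) = 4507.8003 m/s = 4.5078 km/s

4.5078 km/s


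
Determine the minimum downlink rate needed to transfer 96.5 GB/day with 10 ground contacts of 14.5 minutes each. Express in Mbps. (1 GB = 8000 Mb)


total contact time = 10 * 14.5 * 60 = 8700.0000 s
data = 96.5 GB = 772000.0000 Mb
rate = 772000.0000 / 8700.0000 = 88.7356 Mbps

88.7356 Mbps


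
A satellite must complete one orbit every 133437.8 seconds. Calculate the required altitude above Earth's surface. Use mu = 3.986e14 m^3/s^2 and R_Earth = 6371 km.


T = 133437.8 s
r = (mu*T^2/(4*pi^2))^(1/3) = (3.986e14 * 133437.8^2 / (4*pi^2))^(1/3)
r = 5.6438886e+07 m = 56438.8862 km
alt = r - R_E = 56438.8862 - 6371 = 50067.8862 km

50067.8862 km


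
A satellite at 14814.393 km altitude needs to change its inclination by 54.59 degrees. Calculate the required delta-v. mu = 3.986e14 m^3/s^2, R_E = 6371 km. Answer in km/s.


r = 21185.3930 km = 2.1185393e+07 m
V = sqrt(mu/r) = 4337.6088 m/s
di = 54.59 deg = 0.9527752 rad
dV = 2*V*sin(di/2) = 2*4337.6088*sin(0.4763876)
dV = 3978.2120 m/s = 3.9782 km/s

3.9782 km/s


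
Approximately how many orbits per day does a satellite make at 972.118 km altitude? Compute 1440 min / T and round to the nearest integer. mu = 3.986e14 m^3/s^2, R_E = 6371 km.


r = 7.343118e+06 m
T = 2*pi*sqrt(r^3/mu) = 6262.2728 s = 104.3712 min
revs/day = 1440 / 104.3712 = 13.7969
Rounded: 14 revolutions per day

14 revolutions per day


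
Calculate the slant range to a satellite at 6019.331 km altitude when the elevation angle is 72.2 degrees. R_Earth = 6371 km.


h = 6019.331 km, el = 72.2 deg
d = -R_E*sin(el) + sqrt((R_E*sin(el))^2 + 2*R_E*h + h^2)
d = -6371.0000*sin(1.2601) + sqrt((6371.0000*0.9521294)^2 + 2*6371.0000*6019.331 + 6019.331^2)
d = 6170.2909 km

6170.2909 km


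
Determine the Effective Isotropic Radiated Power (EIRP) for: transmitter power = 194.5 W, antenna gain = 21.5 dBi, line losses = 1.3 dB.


Pt = 194.5 W = 22.8892 dBW
EIRP = Pt_dBW + Gt - losses = 22.8892 + 21.5 - 1.3 = 43.0892 dBW

43.0892 dBW


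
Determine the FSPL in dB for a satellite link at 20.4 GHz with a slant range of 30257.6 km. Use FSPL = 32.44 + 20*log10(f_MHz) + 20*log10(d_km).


f = 20.4 GHz = 20400.0000 MHz
d = 30257.6 km
FSPL = 32.44 + 20*log10(20400.0000) + 20*log10(30257.6)
FSPL = 32.44 + 86.1926 + 89.6167
FSPL = 208.2493 dB

208.2493 dB


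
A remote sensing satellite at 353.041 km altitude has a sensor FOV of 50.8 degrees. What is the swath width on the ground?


FOV = 50.8 deg = 0.8866273 rad
swath = 2 * alt * tan(FOV/2) = 2 * 353.041 * tan(0.4433136)
swath = 2 * 353.041 * 0.4748349
swath = 335.2724 km

335.2724 km


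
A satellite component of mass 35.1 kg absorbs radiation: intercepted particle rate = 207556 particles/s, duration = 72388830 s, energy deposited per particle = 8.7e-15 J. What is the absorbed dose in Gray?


Total energy deposited = rate * time * E_per
  = 207556 * 72388830 * 8.7e-15 = 0.1307152 J
Dose = E_total / mass = 0.1307152 / 35.1
Dose = 0.00372408 Gy

0.0037 Gy


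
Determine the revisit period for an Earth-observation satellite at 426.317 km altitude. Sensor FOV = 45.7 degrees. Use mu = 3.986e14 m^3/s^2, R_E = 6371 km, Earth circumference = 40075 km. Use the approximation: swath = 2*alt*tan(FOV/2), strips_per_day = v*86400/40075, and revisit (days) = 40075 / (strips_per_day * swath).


swath = 2*426.317*tan(0.3988077) = 359.2902 km
v = sqrt(mu/r) = 7657.7271 m/s = 7.6577 km/s
strips/day = v*86400/40075 = 7.6577*86400/40075 = 16.5097
coverage/day = strips * swath = 16.5097 * 359.2902 = 5931.7858 km
revisit = 40075 / 5931.7858 = 6.7560 days

6.7560 days


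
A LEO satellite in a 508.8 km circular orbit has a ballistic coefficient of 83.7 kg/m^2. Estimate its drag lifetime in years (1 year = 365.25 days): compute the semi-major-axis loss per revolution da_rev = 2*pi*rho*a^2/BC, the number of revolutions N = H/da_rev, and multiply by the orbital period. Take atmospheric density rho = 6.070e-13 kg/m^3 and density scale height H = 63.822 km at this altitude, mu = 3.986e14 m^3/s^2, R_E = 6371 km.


a = R_E + alt = 6879.8000 km = 6.8798e+06 m
da_rev = 2*pi*rho*a^2/BC = 2*pi*6.070e-13*(6.8798e+06)^2/83.7 = 2.156725 m per revolution
N = H/da_rev = 63822.0000 m / 2.156725 m = 29592.0929 revolutions
P = 2*pi*sqrt(a^3/mu) = 5679.0402 s
lifetime = N*P = 29592.0929 * 5679.0402 = 1.6805468e+08 s = 1945.0774 days
years = 1945.0774 / 365.25 = 5.3253 years

5.3253 years


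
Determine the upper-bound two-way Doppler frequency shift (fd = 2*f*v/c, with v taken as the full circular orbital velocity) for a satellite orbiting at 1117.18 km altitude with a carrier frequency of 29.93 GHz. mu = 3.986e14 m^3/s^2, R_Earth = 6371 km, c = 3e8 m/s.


r = 7.48818e+06 m
v = sqrt(mu/r) = 7295.9275 m/s (worst-case radial velocity)
f = 29.93 GHz = 2.993e+10 Hz
fd = 2*f*v/c = 2*2.993e+10*7295.9275/3.0e+08
fd = 1.4557807e+06 Hz

1.4558e+06 Hz


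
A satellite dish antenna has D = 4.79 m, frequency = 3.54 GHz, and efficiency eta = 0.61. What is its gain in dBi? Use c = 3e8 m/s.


lambda = c/f = 3e8 / 3.54e+09 = 0.08474576 m
G = eta*(pi*D/lambda)^2 = 0.61*(pi*4.79/0.08474576)^2
G = 19233.7790 (linear)
G = 10*log10(19233.7790) = 42.8406 dBi

42.8406 dBi


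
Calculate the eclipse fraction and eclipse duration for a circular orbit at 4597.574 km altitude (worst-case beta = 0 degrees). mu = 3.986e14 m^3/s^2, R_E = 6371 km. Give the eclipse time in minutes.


r = 10968.5740 km
T = 190.5396 min
Eclipse fraction = arcsin(R_E/r)/pi = arcsin(6371.0000/10968.5740)/pi
= arcsin(0.5808412)/pi = 0.1972763
Eclipse duration = 0.1972763 * 190.5396 = 37.5889 min

37.5889 minutes


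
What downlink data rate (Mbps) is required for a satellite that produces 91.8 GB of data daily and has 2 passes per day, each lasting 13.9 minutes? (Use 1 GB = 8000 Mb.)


total contact time = 2 * 13.9 * 60 = 1668.0000 s
data = 91.8 GB = 734400.0000 Mb
rate = 734400.0000 / 1668.0000 = 440.2878 Mbps

440.2878 Mbps


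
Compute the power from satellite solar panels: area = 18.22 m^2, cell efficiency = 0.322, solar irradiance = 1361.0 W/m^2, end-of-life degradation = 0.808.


P = area * eta * S * degradation
P = 18.22 * 0.322 * 1361.0 * 0.808
P = 6451.6935 W

6451.6935 W
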